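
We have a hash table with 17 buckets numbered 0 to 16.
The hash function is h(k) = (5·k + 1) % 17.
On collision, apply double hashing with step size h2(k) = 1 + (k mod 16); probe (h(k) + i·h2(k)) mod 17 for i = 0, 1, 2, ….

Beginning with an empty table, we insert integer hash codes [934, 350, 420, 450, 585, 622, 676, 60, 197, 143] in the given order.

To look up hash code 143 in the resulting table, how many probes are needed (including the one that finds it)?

Insert 934: h=13, slot 13 empty => index 13.
Insert 350: h=0, slot 0 empty => index 0.
Insert 420: h=10, slot 10 empty => index 10.
Insert 450: h=7, slot 7 empty => index 7.
Insert 585: h=2, slot 2 empty => index 2.
Insert 622: h=0, h2=15, slot 0 occupied => index 15.
Insert 676: h=15, h2=5, slot 15 occupied => index 3.
Insert 60: h=12, slot 12 empty => index 12.
Insert 197: h=0, h2=6, slot 0 occupied => index 6.
Insert 143: h=2, h2=16, slot 2 occupied => index 1.
Table: [350, 143, 585, 676, —, —, 197, 450, —, —, 420, —, 60, 934, —, 622, —]
Lookup 143: h=2, h2=16, probe 2,1 → found at 1.

2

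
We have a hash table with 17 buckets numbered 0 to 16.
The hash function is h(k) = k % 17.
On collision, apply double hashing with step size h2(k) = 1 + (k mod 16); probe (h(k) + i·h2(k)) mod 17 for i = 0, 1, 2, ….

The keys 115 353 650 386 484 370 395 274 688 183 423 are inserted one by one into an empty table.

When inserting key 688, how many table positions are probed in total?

Insert 115: h=13, slot 13 empty -> index 13.
Insert 353: h=13, h2=2, slot 13 occupied -> index 15.
Insert 650: h=4, slot 4 empty -> index 4.
Insert 386: h=12, slot 12 empty -> index 12.
Insert 484: h=8, slot 8 empty -> index 8.
Insert 370: h=13, h2=3, slot 13 occupied -> index 16.
Insert 395: h=4, h2=12, slots 4,16 occupied -> index 11.
Insert 274: h=2, slot 2 empty -> index 2.
Insert 688: h=8, h2=1, slot 8 occupied -> index 9.
Insert 183: h=13, h2=8, slots 13,4,12 occupied -> index 3.
Insert 423: h=15, h2=8, slot 15 occupied -> index 6.
Table: [., ., 274, 183, 650, ., 423, ., 484, 688, ., 395, 386, 115, ., 353, 370]

2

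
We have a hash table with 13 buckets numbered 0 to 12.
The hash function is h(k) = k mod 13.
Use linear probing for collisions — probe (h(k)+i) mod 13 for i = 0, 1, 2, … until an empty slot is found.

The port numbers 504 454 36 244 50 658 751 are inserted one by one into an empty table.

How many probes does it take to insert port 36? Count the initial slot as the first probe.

2

Insert 504: h=10, slot 10 empty => index 10.
Insert 454: h=12, slot 12 empty => index 12.
Insert 36: h=10, slot 10 occupied => index 11.
Insert 244: h=10, slots 10,11,12 occupied => index 0.
Insert 50: h=11, slots 11,12,0 occupied => index 1.
Insert 658: h=8, slot 8 empty => index 8.
Insert 751: h=10, slots 10,11,12,0,1 occupied => index 2.
Table: [244, 50, 751, ., ., ., ., ., 658, ., 504, 36, 454]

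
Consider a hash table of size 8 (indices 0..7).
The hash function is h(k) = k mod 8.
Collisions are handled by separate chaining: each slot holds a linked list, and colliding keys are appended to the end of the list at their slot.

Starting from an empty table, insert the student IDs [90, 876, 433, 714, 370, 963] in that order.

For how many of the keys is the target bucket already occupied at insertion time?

Insert 90: h=2, bucket 2 empty -> new chain.
Insert 876: h=4, bucket 4 empty -> new chain.
Insert 433: h=1, bucket 1 empty -> new chain.
Insert 714: h=2, bucket 2 nonempty -> append to chain.
Insert 370: h=2, bucket 2 nonempty -> append to chain.
Insert 963: h=3, bucket 3 empty -> new chain.
Final buckets:
0: ∅
1: 433
2: 90 -> 714 -> 370
3: 963
4: 876
5: ∅
6: ∅
7: ∅

2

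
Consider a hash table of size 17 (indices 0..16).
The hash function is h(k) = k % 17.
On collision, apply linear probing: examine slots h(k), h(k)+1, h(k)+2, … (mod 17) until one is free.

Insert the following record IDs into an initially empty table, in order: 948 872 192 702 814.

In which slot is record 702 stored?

7

Insert 948: h=13, slot 13 empty -> index 13.
Insert 872: h=5, slot 5 empty -> index 5.
Insert 192: h=5, slot 5 occupied -> index 6.
Insert 702: h=5, slots 5,6 occupied -> index 7.
Insert 814: h=15, slot 15 empty -> index 15.
Table: [., ., ., ., ., 872, 192, 702, ., ., ., ., ., 948, ., 814, .]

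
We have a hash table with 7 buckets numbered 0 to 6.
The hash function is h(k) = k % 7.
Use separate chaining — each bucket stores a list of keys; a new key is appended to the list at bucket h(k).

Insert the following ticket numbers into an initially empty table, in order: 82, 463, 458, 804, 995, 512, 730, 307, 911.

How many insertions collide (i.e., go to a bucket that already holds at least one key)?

4

Insert 82: h=5, bucket 5 empty -> new chain.
Insert 463: h=1, bucket 1 empty -> new chain.
Insert 458: h=3, bucket 3 empty -> new chain.
Insert 804: h=6, bucket 6 empty -> new chain.
Insert 995: h=1, bucket 1 nonempty -> append to chain.
Insert 512: h=1, bucket 1 nonempty -> append to chain.
Insert 730: h=2, bucket 2 empty -> new chain.
Insert 307: h=6, bucket 6 nonempty -> append to chain.
Insert 911: h=1, bucket 1 nonempty -> append to chain.
Final buckets:
0: _
1: 463 -> 995 -> 512 -> 911
2: 730
3: 458
4: _
5: 82
6: 804 -> 307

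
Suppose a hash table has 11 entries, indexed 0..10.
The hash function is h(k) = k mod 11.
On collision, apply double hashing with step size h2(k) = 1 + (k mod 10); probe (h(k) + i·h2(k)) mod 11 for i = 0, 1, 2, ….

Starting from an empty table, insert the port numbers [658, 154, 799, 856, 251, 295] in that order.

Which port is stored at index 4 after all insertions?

658 hashes to 9; slot 9 is free -> place at 9.
154 hashes to 0; slot 0 is free -> place at 0.
799 hashes to 7; slot 7 is free -> place at 7.
856 hashes to 9, h2=7; 9 taken -> place at 5.
251 hashes to 9, h2=2; 9,0 taken -> place at 2.
295 hashes to 9, h2=6; 9 taken -> place at 4.
Table: [154, -, 251, -, 295, 856, -, 799, -, 658, -]

295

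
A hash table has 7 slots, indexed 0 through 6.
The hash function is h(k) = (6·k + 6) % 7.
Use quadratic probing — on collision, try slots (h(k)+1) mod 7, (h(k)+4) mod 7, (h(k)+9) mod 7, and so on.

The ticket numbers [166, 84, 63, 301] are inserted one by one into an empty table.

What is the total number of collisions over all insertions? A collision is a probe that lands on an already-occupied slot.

3

Insert 166: h=1, slot 1 empty → index 1.
Insert 84: h=6, slot 6 empty → index 6.
Insert 63: h=6, slot 6 occupied → index 0.
Insert 301: h=6, slots 6,0 occupied → index 3.
Table: [63, 166, ., 301, ., ., 84]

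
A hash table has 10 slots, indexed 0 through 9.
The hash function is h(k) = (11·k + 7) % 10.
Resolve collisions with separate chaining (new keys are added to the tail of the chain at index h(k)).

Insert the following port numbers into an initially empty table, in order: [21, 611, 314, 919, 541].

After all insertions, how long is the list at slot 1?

21 → bucket 8
611 → bucket 8 (collision)
314 → bucket 1
919 → bucket 6
541 → bucket 8 (collision)
Final buckets:
0: -
1: 314
2: -
3: -
4: -
5: -
6: 919
7: -
8: 21 -> 611 -> 541
9: -

1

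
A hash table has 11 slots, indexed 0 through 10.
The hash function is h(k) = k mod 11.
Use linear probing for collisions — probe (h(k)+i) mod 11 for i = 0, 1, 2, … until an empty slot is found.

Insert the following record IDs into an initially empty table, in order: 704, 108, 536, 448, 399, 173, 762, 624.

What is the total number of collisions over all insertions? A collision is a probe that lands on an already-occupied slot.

12

Insert 704: h=0, slot 0 empty → index 0.
Insert 108: h=9, slot 9 empty → index 9.
Insert 536: h=8, slot 8 empty → index 8.
Insert 448: h=8, slots 8,9 occupied → index 10.
Insert 399: h=3, slot 3 empty → index 3.
Insert 173: h=8, slots 8,9,10,0 occupied → index 1.
Insert 762: h=3, slot 3 occupied → index 4.
Insert 624: h=8, slots 8,9,10,0,1 occupied → index 2.
Table: [704, 173, 624, 399, 762, -, -, -, 536, 108, 448]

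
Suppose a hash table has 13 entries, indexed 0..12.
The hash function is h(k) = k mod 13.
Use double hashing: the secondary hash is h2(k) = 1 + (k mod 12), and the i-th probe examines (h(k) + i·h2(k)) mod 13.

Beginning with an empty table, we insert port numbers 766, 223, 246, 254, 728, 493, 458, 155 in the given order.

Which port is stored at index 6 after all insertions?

246

766 hashes to 12; slot 12 is free => place at 12.
223 hashes to 2; slot 2 is free => place at 2.
246 hashes to 12, h2=7; 12 taken => place at 6.
254 hashes to 7; slot 7 is free => place at 7.
728 hashes to 0; slot 0 is free => place at 0.
493 hashes to 12, h2=2; 12 taken => place at 1.
458 hashes to 3; slot 3 is free => place at 3.
155 hashes to 12, h2=12; 12 taken => place at 11.
Table: [728, 493, 223, 458, —, —, 246, 254, —, —, —, 155, 766]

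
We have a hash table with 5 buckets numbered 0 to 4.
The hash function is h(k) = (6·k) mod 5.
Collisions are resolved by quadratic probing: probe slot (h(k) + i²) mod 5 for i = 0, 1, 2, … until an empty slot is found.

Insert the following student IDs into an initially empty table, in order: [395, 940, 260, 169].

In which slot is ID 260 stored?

4

395 hashes to 0; slot 0 is free → place at 0.
940 hashes to 0; 0 taken → place at 1.
260 hashes to 0; 0,1 taken → place at 4.
169 hashes to 4; 4,0 taken → place at 3.
Table: [395, 940, ∅, 169, 260]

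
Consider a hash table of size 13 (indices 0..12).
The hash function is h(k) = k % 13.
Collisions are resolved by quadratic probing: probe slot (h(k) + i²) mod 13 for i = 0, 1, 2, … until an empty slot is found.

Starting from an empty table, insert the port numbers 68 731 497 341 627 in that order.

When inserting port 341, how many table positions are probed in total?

4

68: h=3 => slot 3
731: h=3, probe 3,4 => slot 4
497: h=3, probe 3,4,7 => slot 7
341: h=3, probe 3,4,7,12 => slot 12
627: h=3, probe 3,4,7,12,6 => slot 6
Table: [-, -, -, 68, 731, -, 627, 497, -, -, -, -, 341]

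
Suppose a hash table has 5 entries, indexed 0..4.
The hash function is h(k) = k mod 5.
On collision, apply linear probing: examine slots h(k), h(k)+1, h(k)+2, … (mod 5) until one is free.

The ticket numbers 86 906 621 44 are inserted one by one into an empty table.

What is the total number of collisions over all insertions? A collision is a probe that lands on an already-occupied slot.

Insert 86: h=1, slot 1 empty -> index 1.
Insert 906: h=1, slot 1 occupied -> index 2.
Insert 621: h=1, slots 1,2 occupied -> index 3.
Insert 44: h=4, slot 4 empty -> index 4.
Table: [—, 86, 906, 621, 44]

3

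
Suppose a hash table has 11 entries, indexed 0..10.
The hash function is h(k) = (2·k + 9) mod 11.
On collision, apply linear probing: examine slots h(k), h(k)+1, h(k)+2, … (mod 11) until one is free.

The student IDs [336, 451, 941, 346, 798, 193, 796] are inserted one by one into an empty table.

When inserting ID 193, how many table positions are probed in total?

4

Insert 336: h=10, slot 10 empty -> index 10.
Insert 451: h=9, slot 9 empty -> index 9.
Insert 941: h=10, slot 10 occupied -> index 0.
Insert 346: h=8, slot 8 empty -> index 8.
Insert 798: h=10, slots 10,0 occupied -> index 1.
Insert 193: h=10, slots 10,0,1 occupied -> index 2.
Insert 796: h=6, slot 6 empty -> index 6.
Table: [941, 798, 193, _, _, _, 796, _, 346, 451, 336]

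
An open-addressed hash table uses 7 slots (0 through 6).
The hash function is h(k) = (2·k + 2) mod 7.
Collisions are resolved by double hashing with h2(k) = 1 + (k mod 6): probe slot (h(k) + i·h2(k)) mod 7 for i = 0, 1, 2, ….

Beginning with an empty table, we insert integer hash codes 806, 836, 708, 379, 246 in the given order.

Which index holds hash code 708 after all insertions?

5

806: h=4 → slot 4
836: h=1 → slot 1
708: h=4, h2=1, probe 4,5 → slot 5
379: h=4, h2=2, probe 4,6 → slot 6
246: h=4, h2=1, probe 4,5,6,0 → slot 0
Table: [246, 836, —, —, 806, 708, 379]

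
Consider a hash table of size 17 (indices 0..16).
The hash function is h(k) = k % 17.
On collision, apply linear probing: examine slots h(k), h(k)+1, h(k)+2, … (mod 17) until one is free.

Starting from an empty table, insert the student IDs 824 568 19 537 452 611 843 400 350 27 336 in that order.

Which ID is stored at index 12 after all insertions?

824 hashes to 8; slot 8 is free → place at 8.
568 hashes to 7; slot 7 is free → place at 7.
19 hashes to 2; slot 2 is free → place at 2.
537 hashes to 10; slot 10 is free → place at 10.
452 hashes to 10; 10 taken → place at 11.
611 hashes to 16; slot 16 is free → place at 16.
843 hashes to 10; 10,11 taken → place at 12.
400 hashes to 9; slot 9 is free → place at 9.
350 hashes to 10; 10,11,12 taken → place at 13.
27 hashes to 10; 10,11,12,13 taken → place at 14.
336 hashes to 13; 13,14 taken → place at 15.
Table: [∅, ∅, 19, ∅, ∅, ∅, ∅, 568, 824, 400, 537, 452, 843, 350, 27, 336, 611]

843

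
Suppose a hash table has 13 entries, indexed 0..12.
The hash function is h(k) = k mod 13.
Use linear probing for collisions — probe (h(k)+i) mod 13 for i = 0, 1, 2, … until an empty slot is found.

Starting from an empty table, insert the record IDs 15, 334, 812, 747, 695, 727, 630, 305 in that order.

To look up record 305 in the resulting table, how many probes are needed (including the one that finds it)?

15 hashes to 2; slot 2 is free → place at 2.
334 hashes to 9; slot 9 is free → place at 9.
812 hashes to 6; slot 6 is free → place at 6.
747 hashes to 6; 6 taken → place at 7.
695 hashes to 6; 6,7 taken → place at 8.
727 hashes to 12; slot 12 is free → place at 12.
630 hashes to 6; 6,7,8,9 taken → place at 10.
305 hashes to 6; 6,7,8,9,10 taken → place at 11.
Table: [-, -, 15, -, -, -, 812, 747, 695, 334, 630, 305, 727]
Lookup 305: h=6, probe 6,7,8,9,10,11 → found at 11.

6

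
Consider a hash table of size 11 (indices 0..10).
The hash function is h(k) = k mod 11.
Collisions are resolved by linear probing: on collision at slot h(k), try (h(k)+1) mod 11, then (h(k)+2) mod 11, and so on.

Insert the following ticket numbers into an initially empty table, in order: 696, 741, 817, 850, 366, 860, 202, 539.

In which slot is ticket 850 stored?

696 hashes to 3; slot 3 is free -> place at 3.
741 hashes to 4; slot 4 is free -> place at 4.
817 hashes to 3; 3,4 taken -> place at 5.
850 hashes to 3; 3,4,5 taken -> place at 6.
366 hashes to 3; 3,4,5,6 taken -> place at 7.
860 hashes to 2; slot 2 is free -> place at 2.
202 hashes to 4; 4,5,6,7 taken -> place at 8.
539 hashes to 0; slot 0 is free -> place at 0.
Table: [539, _, 860, 696, 741, 817, 850, 366, 202, _, _]

6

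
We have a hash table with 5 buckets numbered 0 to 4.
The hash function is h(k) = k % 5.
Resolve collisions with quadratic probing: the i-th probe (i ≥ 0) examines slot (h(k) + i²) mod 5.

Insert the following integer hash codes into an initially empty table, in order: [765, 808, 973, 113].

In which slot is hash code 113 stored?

2

765: h=0 → slot 0
808: h=3 → slot 3
973: h=3, probe 3,4 → slot 4
113: h=3, probe 3,4,2 → slot 2
Table: [765, ., 113, 808, 973]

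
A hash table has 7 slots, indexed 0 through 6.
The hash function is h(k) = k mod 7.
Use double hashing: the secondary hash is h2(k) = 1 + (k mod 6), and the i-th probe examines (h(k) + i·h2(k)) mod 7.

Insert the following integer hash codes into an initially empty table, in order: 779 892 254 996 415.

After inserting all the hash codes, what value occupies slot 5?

779 hashes to 2; slot 2 is free => place at 2.
892 hashes to 3; slot 3 is free => place at 3.
254 hashes to 2, h2=3; 2 taken => place at 5.
996 hashes to 2, h2=1; 2,3 taken => place at 4.
415 hashes to 2, h2=2; 2,4 taken => place at 6.
Table: [-, -, 779, 892, 996, 254, 415]

254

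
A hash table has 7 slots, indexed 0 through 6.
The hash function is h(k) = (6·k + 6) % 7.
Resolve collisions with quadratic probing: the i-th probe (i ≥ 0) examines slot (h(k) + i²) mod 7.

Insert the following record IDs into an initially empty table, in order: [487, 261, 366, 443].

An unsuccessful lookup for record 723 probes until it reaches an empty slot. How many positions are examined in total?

4

487: h=2 → slot 2
261: h=4 → slot 4
366: h=4, probe 4,5 → slot 5
443: h=4, probe 4,5,1 → slot 1
Table: [-, 443, 487, -, 261, 366, -]
Lookup 723: h=4, probe 4,5,1,6 → slot 6 empty, not found.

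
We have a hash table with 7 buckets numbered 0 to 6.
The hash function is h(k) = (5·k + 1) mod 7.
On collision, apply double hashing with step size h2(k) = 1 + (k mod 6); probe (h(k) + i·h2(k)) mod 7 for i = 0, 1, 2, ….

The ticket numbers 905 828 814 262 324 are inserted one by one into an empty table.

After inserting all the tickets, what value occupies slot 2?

Insert 905: h=4, slot 4 empty => index 4.
Insert 828: h=4, h2=1, slot 4 occupied => index 5.
Insert 814: h=4, h2=5, slot 4 occupied => index 2.
Insert 262: h=2, h2=5, slot 2 occupied => index 0.
Insert 324: h=4, h2=1, slots 4,5 occupied => index 6.
Table: [262, -, 814, -, 905, 828, 324]

814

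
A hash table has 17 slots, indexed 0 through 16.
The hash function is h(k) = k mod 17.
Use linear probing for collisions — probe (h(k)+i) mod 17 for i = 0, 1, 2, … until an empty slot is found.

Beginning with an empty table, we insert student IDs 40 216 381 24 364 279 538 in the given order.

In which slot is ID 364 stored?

9

40: h=6 => slot 6
216: h=12 => slot 12
381: h=7 => slot 7
24: h=7, probe 7,8 => slot 8
364: h=7, probe 7,8,9 => slot 9
279: h=7, probe 7,8,9,10 => slot 10
538: h=11 => slot 11
Table: [_, _, _, _, _, _, 40, 381, 24, 364, 279, 538, 216, _, _, _, _]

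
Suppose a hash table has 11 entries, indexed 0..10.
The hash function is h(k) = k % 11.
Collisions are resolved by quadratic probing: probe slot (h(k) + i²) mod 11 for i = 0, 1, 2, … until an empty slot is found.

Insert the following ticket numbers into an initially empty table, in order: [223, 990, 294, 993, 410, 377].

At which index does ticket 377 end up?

1

223: h=3 -> slot 3
990: h=0 -> slot 0
294: h=8 -> slot 8
993: h=3, probe 3,4 -> slot 4
410: h=3, probe 3,4,7 -> slot 7
377: h=3, probe 3,4,7,1 -> slot 1
Table: [990, 377, -, 223, 993, -, -, 410, 294, -, -]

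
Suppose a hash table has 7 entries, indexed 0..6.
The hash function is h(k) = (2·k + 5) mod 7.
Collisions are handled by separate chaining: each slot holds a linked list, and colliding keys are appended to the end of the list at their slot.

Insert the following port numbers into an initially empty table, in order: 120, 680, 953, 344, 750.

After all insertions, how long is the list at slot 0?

120 → bucket 0
680 → bucket 0 (collision)
953 → bucket 0 (collision)
344 → bucket 0 (collision)
750 → bucket 0 (collision)
Final buckets:
0: 120 -> 680 -> 953 -> 344 -> 750
1: —
2: —
3: —
4: —
5: —
6: —

5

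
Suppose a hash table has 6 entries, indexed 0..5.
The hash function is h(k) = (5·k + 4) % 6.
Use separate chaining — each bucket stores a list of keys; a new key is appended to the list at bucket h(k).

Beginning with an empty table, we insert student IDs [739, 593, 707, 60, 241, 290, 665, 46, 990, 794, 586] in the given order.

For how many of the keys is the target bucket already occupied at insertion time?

6

Insert 739: h=3, bucket 3 empty -> new chain.
Insert 593: h=5, bucket 5 empty -> new chain.
Insert 707: h=5, bucket 5 nonempty -> append to chain.
Insert 60: h=4, bucket 4 empty -> new chain.
Insert 241: h=3, bucket 3 nonempty -> append to chain.
Insert 290: h=2, bucket 2 empty -> new chain.
Insert 665: h=5, bucket 5 nonempty -> append to chain.
Insert 46: h=0, bucket 0 empty -> new chain.
Insert 990: h=4, bucket 4 nonempty -> append to chain.
Insert 794: h=2, bucket 2 nonempty -> append to chain.
Insert 586: h=0, bucket 0 nonempty -> append to chain.
Final buckets:
0: 46 -> 586
1: _
2: 290 -> 794
3: 739 -> 241
4: 60 -> 990
5: 593 -> 707 -> 665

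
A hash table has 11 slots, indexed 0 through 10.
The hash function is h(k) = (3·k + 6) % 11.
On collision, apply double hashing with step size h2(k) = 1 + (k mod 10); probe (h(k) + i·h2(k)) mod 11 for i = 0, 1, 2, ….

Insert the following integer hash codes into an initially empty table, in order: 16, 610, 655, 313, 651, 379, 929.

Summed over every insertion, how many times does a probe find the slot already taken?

5

Insert 16: h=10, slot 10 empty -> index 10.
Insert 610: h=10, h2=1, slot 10 occupied -> index 0.
Insert 655: h=2, slot 2 empty -> index 2.
Insert 313: h=10, h2=4, slot 10 occupied -> index 3.
Insert 651: h=1, slot 1 empty -> index 1.
Insert 379: h=10, h2=10, slot 10 occupied -> index 9.
Insert 929: h=10, h2=10, slots 10,9 occupied -> index 8.
Table: [610, 651, 655, 313, _, _, _, _, 929, 379, 16]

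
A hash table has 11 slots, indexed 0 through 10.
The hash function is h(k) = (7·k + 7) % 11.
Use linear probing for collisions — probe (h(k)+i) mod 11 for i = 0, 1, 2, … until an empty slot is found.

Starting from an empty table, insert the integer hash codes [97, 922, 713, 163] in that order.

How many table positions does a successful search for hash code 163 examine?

4

97 hashes to 4; slot 4 is free => place at 4.
922 hashes to 4; 4 taken => place at 5.
713 hashes to 4; 4,5 taken => place at 6.
163 hashes to 4; 4,5,6 taken => place at 7.
Table: [., ., ., ., 97, 922, 713, 163, ., ., .]
Lookup 163: h=4, probe 4,5,6,7 → found at 7.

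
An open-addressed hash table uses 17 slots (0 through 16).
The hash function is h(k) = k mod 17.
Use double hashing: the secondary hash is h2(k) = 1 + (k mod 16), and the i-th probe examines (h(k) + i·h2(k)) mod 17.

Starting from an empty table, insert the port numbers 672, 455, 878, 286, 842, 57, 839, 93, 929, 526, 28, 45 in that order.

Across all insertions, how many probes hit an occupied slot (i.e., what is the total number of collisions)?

Insert 672: h=9, slot 9 empty -> index 9.
Insert 455: h=13, slot 13 empty -> index 13.
Insert 878: h=11, slot 11 empty -> index 11.
Insert 286: h=14, slot 14 empty -> index 14.
Insert 842: h=9, h2=11, slot 9 occupied -> index 3.
Insert 57: h=6, slot 6 empty -> index 6.
Insert 839: h=6, h2=8, slots 6,14 occupied -> index 5.
Insert 93: h=8, slot 8 empty -> index 8.
Insert 929: h=11, h2=2, slots 11,13 occupied -> index 15.
Insert 526: h=16, slot 16 empty -> index 16.
Insert 28: h=11, h2=13, slot 11 occupied -> index 7.
Insert 45: h=11, h2=14, slots 11,8,5 occupied -> index 2.
Table: [∅, ∅, 45, 842, ∅, 839, 57, 28, 93, 672, ∅, 878, ∅, 455, 286, 929, 526]

9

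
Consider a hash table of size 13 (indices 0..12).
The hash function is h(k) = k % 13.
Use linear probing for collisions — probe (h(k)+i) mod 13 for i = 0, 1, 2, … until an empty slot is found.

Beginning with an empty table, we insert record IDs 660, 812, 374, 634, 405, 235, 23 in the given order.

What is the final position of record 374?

660: h=10 → slot 10
812: h=6 → slot 6
374: h=10, probe 10,11 → slot 11
634: h=10, probe 10,11,12 → slot 12
405: h=2 → slot 2
235: h=1 → slot 1
23: h=10, probe 10,11,12,0 → slot 0
Table: [23, 235, 405, _, _, _, 812, _, _, _, 660, 374, 634]

11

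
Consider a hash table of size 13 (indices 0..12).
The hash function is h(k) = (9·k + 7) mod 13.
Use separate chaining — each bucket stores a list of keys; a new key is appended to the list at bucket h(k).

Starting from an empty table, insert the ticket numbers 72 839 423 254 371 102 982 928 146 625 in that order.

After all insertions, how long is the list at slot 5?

6

72 → bucket 5
839 → bucket 5 (collision)
423 → bucket 5 (collision)
254 → bucket 5 (collision)
371 → bucket 5 (collision)
102 → bucket 2
982 → bucket 5 (collision)
928 → bucket 0
146 → bucket 8
625 → bucket 3
Final buckets:
0: 928
1: -
2: 102
3: 625
4: -
5: 72 -> 839 -> 423 -> 254 -> 371 -> 982
6: -
7: -
8: 146
9: -
10: -
11: -
12: -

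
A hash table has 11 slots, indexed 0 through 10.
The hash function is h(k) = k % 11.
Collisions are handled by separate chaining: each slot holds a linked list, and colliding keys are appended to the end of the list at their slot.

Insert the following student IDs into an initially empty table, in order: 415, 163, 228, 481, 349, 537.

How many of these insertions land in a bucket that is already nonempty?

415 -> bucket 8
163 -> bucket 9
228 -> bucket 8 (collision)
481 -> bucket 8 (collision)
349 -> bucket 8 (collision)
537 -> bucket 9 (collision)
Final buckets:
0: -
1: -
2: -
3: -
4: -
5: -
6: -
7: -
8: 415 -> 228 -> 481 -> 349
9: 163 -> 537
10: -

4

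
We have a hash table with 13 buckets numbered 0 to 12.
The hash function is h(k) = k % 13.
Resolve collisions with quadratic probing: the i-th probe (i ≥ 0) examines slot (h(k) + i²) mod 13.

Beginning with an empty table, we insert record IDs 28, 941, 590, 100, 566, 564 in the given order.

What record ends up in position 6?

28 hashes to 2; slot 2 is free → place at 2.
941 hashes to 5; slot 5 is free → place at 5.
590 hashes to 5; 5 taken → place at 6.
100 hashes to 9; slot 9 is free → place at 9.
566 hashes to 7; slot 7 is free → place at 7.
564 hashes to 5; 5,6,9 taken → place at 1.
Table: [., 564, 28, ., ., 941, 590, 566, ., 100, ., ., .]

590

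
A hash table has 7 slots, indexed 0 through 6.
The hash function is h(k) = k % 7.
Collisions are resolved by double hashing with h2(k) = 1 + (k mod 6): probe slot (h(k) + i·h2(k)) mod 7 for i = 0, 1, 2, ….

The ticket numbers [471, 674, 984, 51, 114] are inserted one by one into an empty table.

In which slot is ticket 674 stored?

5

Insert 471: h=2, slot 2 empty -> index 2.
Insert 674: h=2, h2=3, slot 2 occupied -> index 5.
Insert 984: h=4, slot 4 empty -> index 4.
Insert 51: h=2, h2=4, slot 2 occupied -> index 6.
Insert 114: h=2, h2=1, slot 2 occupied -> index 3.
Table: [∅, ∅, 471, 114, 984, 674, 51]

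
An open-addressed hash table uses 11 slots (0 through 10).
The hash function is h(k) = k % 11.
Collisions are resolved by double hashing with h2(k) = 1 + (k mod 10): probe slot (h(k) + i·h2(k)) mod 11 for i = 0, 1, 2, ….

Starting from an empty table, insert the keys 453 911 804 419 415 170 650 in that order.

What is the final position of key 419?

453 hashes to 2; slot 2 is free => place at 2.
911 hashes to 9; slot 9 is free => place at 9.
804 hashes to 1; slot 1 is free => place at 1.
419 hashes to 1, h2=10; 1 taken => place at 0.
415 hashes to 8; slot 8 is free => place at 8.
170 hashes to 5; slot 5 is free => place at 5.
650 hashes to 1, h2=1; 1,2 taken => place at 3.
Table: [419, 804, 453, 650, _, 170, _, _, 415, 911, _]

0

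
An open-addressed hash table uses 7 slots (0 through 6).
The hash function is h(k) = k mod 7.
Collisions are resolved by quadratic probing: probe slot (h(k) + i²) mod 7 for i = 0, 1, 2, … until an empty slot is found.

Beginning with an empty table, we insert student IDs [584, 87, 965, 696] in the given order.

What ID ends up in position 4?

87

Insert 584: h=3, slot 3 empty -> index 3.
Insert 87: h=3, slot 3 occupied -> index 4.
Insert 965: h=6, slot 6 empty -> index 6.
Insert 696: h=3, slots 3,4 occupied -> index 0.
Table: [696, _, _, 584, 87, _, 965]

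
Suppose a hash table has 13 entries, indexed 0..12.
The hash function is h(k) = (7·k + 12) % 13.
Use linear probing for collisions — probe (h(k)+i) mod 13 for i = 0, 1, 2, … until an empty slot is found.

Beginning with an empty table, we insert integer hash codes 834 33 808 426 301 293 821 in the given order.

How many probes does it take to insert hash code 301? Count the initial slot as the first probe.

3

834 hashes to 0; slot 0 is free → place at 0.
33 hashes to 9; slot 9 is free → place at 9.
808 hashes to 0; 0 taken → place at 1.
426 hashes to 4; slot 4 is free → place at 4.
301 hashes to 0; 0,1 taken → place at 2.
293 hashes to 9; 9 taken → place at 10.
821 hashes to 0; 0,1,2 taken → place at 3.
Table: [834, 808, 301, 821, 426, ∅, ∅, ∅, ∅, 33, 293, ∅, ∅]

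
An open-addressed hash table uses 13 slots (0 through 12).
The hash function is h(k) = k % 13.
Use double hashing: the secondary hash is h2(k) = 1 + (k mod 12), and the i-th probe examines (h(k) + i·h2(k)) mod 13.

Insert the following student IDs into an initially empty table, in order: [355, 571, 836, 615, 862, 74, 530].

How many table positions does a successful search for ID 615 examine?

2

355: h=4 -> slot 4
571: h=12 -> slot 12
836: h=4, h2=9, probe 4,0 -> slot 0
615: h=4, h2=4, probe 4,8 -> slot 8
862: h=4, h2=11, probe 4,2 -> slot 2
74: h=9 -> slot 9
530: h=10 -> slot 10
Table: [836, —, 862, —, 355, —, —, —, 615, 74, 530, —, 571]
Lookup 615: h=4, h2=4, probe 4,8 → found at 8.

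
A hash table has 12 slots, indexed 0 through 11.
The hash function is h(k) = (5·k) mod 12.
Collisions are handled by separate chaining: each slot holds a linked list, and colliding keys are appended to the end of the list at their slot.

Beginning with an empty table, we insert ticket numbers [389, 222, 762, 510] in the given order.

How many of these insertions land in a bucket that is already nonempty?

2

389 -> bucket 1
222 -> bucket 6
762 -> bucket 6 (collision)
510 -> bucket 6 (collision)
Final buckets:
0: _
1: 389
2: _
3: _
4: _
5: _
6: 222 -> 762 -> 510
7: _
8: _
9: _
10: _
11: _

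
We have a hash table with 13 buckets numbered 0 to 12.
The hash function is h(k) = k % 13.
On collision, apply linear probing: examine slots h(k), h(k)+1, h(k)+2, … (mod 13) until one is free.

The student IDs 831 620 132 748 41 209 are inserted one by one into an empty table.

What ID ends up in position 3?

41

831 hashes to 12; slot 12 is free => place at 12.
620 hashes to 9; slot 9 is free => place at 9.
132 hashes to 2; slot 2 is free => place at 2.
748 hashes to 7; slot 7 is free => place at 7.
41 hashes to 2; 2 taken => place at 3.
209 hashes to 1; slot 1 is free => place at 1.
Table: [_, 209, 132, 41, _, _, _, 748, _, 620, _, _, 831]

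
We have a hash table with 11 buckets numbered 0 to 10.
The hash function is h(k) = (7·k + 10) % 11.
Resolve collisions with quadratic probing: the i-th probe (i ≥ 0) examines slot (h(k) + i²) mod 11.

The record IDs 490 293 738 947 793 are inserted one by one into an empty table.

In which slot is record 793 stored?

10

490 hashes to 8; slot 8 is free -> place at 8.
293 hashes to 4; slot 4 is free -> place at 4.
738 hashes to 6; slot 6 is free -> place at 6.
947 hashes to 6; 6 taken -> place at 7.
793 hashes to 6; 6,7 taken -> place at 10.
Table: [—, —, —, —, 293, —, 738, 947, 490, —, 793]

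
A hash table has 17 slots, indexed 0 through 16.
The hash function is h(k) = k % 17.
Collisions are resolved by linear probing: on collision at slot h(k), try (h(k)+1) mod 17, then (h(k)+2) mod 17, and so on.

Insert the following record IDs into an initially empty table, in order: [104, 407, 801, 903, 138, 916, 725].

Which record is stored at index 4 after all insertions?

903

104 hashes to 2; slot 2 is free → place at 2.
407 hashes to 16; slot 16 is free → place at 16.
801 hashes to 2; 2 taken → place at 3.
903 hashes to 2; 2,3 taken → place at 4.
138 hashes to 2; 2,3,4 taken → place at 5.
916 hashes to 15; slot 15 is free → place at 15.
725 hashes to 11; slot 11 is free → place at 11.
Table: [_, _, 104, 801, 903, 138, _, _, _, _, _, 725, _, _, _, 916, 407]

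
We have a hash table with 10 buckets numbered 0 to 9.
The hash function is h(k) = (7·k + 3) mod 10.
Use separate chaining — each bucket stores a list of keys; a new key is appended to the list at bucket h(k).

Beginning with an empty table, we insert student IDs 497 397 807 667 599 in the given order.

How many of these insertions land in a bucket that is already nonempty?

3

497 → bucket 2
397 → bucket 2 (collision)
807 → bucket 2 (collision)
667 → bucket 2 (collision)
599 → bucket 6
Final buckets:
0: ∅
1: ∅
2: 497 -> 397 -> 807 -> 667
3: ∅
4: ∅
5: ∅
6: 599
7: ∅
8: ∅
9: ∅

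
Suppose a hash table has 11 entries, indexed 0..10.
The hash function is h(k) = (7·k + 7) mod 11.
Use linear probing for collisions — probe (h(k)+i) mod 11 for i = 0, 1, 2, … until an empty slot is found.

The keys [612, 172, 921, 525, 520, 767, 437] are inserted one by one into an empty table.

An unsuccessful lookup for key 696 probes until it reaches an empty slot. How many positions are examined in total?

2

612: h=1 -> slot 1
172: h=1, probe 1,2 -> slot 2
921: h=8 -> slot 8
525: h=8, probe 8,9 -> slot 9
520: h=6 -> slot 6
767: h=8, probe 8,9,10 -> slot 10
437: h=8, probe 8,9,10,0 -> slot 0
Table: [437, 612, 172, ., ., ., 520, ., 921, 525, 767]
Lookup 696: h=6, probe 6,7 → slot 7 empty, not found.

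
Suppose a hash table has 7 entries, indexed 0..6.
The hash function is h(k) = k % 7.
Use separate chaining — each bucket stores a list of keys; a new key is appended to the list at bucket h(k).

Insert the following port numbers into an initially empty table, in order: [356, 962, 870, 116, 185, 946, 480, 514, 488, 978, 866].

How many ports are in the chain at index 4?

Insert 356: h=6, bucket 6 empty -> new chain.
Insert 962: h=3, bucket 3 empty -> new chain.
Insert 870: h=2, bucket 2 empty -> new chain.
Insert 116: h=4, bucket 4 empty -> new chain.
Insert 185: h=3, bucket 3 nonempty -> append to chain.
Insert 946: h=1, bucket 1 empty -> new chain.
Insert 480: h=4, bucket 4 nonempty -> append to chain.
Insert 514: h=3, bucket 3 nonempty -> append to chain.
Insert 488: h=5, bucket 5 empty -> new chain.
Insert 978: h=5, bucket 5 nonempty -> append to chain.
Insert 866: h=5, bucket 5 nonempty -> append to chain.
Final buckets:
0: .
1: 946
2: 870
3: 962 -> 185 -> 514
4: 116 -> 480
5: 488 -> 978 -> 866
6: 356

2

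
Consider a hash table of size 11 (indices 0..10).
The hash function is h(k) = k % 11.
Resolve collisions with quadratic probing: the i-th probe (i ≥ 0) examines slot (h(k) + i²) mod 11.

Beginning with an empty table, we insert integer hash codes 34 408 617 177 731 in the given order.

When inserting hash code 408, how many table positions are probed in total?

Insert 34: h=1, slot 1 empty -> index 1.
Insert 408: h=1, slot 1 occupied -> index 2.
Insert 617: h=1, slots 1,2 occupied -> index 5.
Insert 177: h=1, slots 1,2,5 occupied -> index 10.
Insert 731: h=5, slot 5 occupied -> index 6.
Table: [—, 34, 408, —, —, 617, 731, —, —, —, 177]

2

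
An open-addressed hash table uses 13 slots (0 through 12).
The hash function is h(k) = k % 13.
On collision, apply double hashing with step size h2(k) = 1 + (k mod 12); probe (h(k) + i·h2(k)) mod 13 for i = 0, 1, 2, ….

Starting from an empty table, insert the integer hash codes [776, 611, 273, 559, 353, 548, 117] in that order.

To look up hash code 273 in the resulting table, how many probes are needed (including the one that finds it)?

Insert 776: h=9, slot 9 empty → index 9.
Insert 611: h=0, slot 0 empty → index 0.
Insert 273: h=0, h2=10, slot 0 occupied → index 10.
Insert 559: h=0, h2=8, slot 0 occupied → index 8.
Insert 353: h=2, slot 2 empty → index 2.
Insert 548: h=2, h2=9, slot 2 occupied → index 11.
Insert 117: h=0, h2=10, slots 0,10 occupied → index 7.
Table: [611, ., 353, ., ., ., ., 117, 559, 776, 273, 548, .]
Lookup 273: h=0, h2=10, probe 0,10 → found at 10.

2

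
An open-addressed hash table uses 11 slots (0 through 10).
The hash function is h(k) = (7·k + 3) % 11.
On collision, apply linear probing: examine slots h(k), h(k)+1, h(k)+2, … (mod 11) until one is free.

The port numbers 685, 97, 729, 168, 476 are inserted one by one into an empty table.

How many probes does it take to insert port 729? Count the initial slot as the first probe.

Insert 685: h=2, slot 2 empty => index 2.
Insert 97: h=0, slot 0 empty => index 0.
Insert 729: h=2, slot 2 occupied => index 3.
Insert 168: h=2, slots 2,3 occupied => index 4.
Insert 476: h=2, slots 2,3,4 occupied => index 5.
Table: [97, —, 685, 729, 168, 476, —, —, —, —, —]

2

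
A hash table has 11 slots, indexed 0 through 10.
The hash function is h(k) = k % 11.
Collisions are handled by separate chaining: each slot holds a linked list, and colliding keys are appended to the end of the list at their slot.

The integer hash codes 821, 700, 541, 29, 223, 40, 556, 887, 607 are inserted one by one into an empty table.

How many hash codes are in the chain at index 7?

Insert 821: h=7, bucket 7 empty → new chain.
Insert 700: h=7, bucket 7 nonempty → append to chain.
Insert 541: h=2, bucket 2 empty → new chain.
Insert 29: h=7, bucket 7 nonempty → append to chain.
Insert 223: h=3, bucket 3 empty → new chain.
Insert 40: h=7, bucket 7 nonempty → append to chain.
Insert 556: h=6, bucket 6 empty → new chain.
Insert 887: h=7, bucket 7 nonempty → append to chain.
Insert 607: h=2, bucket 2 nonempty → append to chain.
Final buckets:
0: ∅
1: ∅
2: 541 -> 607
3: 223
4: ∅
5: ∅
6: 556
7: 821 -> 700 -> 29 -> 40 -> 887
8: ∅
9: ∅
10: ∅

5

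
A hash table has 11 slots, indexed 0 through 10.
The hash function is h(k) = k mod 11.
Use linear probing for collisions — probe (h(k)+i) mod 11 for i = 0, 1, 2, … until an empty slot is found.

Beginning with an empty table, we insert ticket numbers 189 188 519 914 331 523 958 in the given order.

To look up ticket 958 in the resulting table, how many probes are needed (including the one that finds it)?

7

189 hashes to 2; slot 2 is free -> place at 2.
188 hashes to 1; slot 1 is free -> place at 1.
519 hashes to 2; 2 taken -> place at 3.
914 hashes to 1; 1,2,3 taken -> place at 4.
331 hashes to 1; 1,2,3,4 taken -> place at 5.
523 hashes to 6; slot 6 is free -> place at 6.
958 hashes to 1; 1,2,3,4,5,6 taken -> place at 7.
Table: [., 188, 189, 519, 914, 331, 523, 958, ., ., .]
Lookup 958: h=1, probe 1,2,3,4,5,6,7 → found at 7.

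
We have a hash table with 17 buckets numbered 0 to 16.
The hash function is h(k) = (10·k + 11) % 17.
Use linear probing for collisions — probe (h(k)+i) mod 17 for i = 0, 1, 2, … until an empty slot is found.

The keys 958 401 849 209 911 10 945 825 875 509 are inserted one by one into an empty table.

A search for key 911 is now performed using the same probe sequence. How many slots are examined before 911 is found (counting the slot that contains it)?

Insert 958: h=3, slot 3 empty -> index 3.
Insert 401: h=9, slot 9 empty -> index 9.
Insert 849: h=1, slot 1 empty -> index 1.
Insert 209: h=10, slot 10 empty -> index 10.
Insert 911: h=9, slots 9,10 occupied -> index 11.
Insert 10: h=9, slots 9,10,11 occupied -> index 12.
Insert 945: h=9, slots 9,10,11,12 occupied -> index 13.
Insert 825: h=16, slot 16 empty -> index 16.
Insert 875: h=6, slot 6 empty -> index 6.
Insert 509: h=1, slot 1 occupied -> index 2.
Table: [∅, 849, 509, 958, ∅, ∅, 875, ∅, ∅, 401, 209, 911, 10, 945, ∅, ∅, 825]
Lookup 911: h=9, probe 9,10,11 → found at 11.

3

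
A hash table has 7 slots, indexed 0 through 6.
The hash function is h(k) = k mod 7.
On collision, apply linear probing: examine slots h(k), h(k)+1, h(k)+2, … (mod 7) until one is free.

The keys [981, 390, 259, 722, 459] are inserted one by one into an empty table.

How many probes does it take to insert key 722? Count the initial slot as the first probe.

981 hashes to 1; slot 1 is free => place at 1.
390 hashes to 5; slot 5 is free => place at 5.
259 hashes to 0; slot 0 is free => place at 0.
722 hashes to 1; 1 taken => place at 2.
459 hashes to 4; slot 4 is free => place at 4.
Table: [259, 981, 722, ., 459, 390, .]

2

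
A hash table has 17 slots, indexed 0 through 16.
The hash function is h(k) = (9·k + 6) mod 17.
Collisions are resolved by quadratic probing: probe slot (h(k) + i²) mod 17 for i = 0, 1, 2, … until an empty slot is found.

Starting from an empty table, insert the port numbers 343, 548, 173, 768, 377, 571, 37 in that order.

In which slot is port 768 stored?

343 hashes to 16; slot 16 is free -> place at 16.
548 hashes to 8; slot 8 is free -> place at 8.
173 hashes to 16; 16 taken -> place at 0.
768 hashes to 16; 16,0 taken -> place at 3.
377 hashes to 16; 16,0,3,8 taken -> place at 15.
571 hashes to 11; slot 11 is free -> place at 11.
37 hashes to 16; 16,0,3,8,15 taken -> place at 7.
Table: [173, —, —, 768, —, —, —, 37, 548, —, —, 571, —, —, —, 377, 343]

3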